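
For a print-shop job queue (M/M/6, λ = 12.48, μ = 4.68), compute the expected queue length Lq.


a = λ/μ = 2.6667; ρ = a/6 = 0.4444
P₀ = 0.068906
Lq = P₀·a^c·ρ / (c!·(1−ρ)²) = 0.068906·359.59396·0.4444/(720·0.30864)
= 0.04956

Final: 0.04956


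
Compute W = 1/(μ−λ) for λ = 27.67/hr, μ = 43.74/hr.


W = 1/(μ−λ) = 1/(43.74 − 27.67) = 1/16.07 = 0.06223 hr

Final: 0.06223 hr


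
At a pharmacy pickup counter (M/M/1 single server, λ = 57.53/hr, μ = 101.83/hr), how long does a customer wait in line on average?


ρ = 57.53/101.83 = 0.5650
Wq = ρ/(μ−λ) = 0.5650/(101.83 − 57.53) = 0.5650/44.30 = 0.01275 hr

Final: 0.01275 hr


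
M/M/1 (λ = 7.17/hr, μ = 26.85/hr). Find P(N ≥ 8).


ρ = 7.17/26.85 = 0.2670
P(N ≥ n) = ρ^n = 0.2670^8 = 0.00002586

Final: 0.00002586


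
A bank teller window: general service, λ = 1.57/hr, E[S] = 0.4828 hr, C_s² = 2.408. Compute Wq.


ρ = λ·E[S] = 1.57·0.4828 = 0.7580
E[S²] = E[S]²(1+C_s²) = 0.4828²·(1+2.408) = 0.794391
Wq = λ·E[S²]/(2(1−ρ)) = 1.57·0.794391/(2·0.2420) = 2.57680 hr

Final: 2.57680 hr


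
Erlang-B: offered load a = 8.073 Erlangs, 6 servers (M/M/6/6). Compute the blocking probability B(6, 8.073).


B(c,a) = (a^c/c!) / Σ_{k=0}^{c} a^k/k!
a^6/6! = 384.483068
Σ terms (k=0..6): 1.00000 + 8.07300 + 32.58666 + 87.69071 + 176.98178 + 285.75479 + 384.48307 = 976.570018
B = 384.483068/976.570018 = 0.393708

Final: 0.393708


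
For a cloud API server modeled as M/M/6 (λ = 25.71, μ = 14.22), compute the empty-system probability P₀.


a = λ/μ = 25.71/14.22 = 1.8080; ρ = a/c = 0.3013
Σ_{k=0}^{5} a^k/k! (terms k=0..5) = 1.00000 + 1.80802 + 1.63446 + 0.98505 + 0.44524 + 0.16100 = 6.03377
Tail: a^6/(6!(1−ρ)) = 34.93131/(720·0.6987) = 0.06944
P₀ = 1/(6.03377 + 0.06944) = 1/6.10321 = 0.163848

Final: 0.163848


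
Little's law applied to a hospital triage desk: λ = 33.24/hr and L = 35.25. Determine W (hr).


W = L/λ = 35.25/33.24 = 1.0605 hr

Final: 1.0605 hr


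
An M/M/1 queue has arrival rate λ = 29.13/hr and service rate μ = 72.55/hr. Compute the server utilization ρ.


ρ = λ/μ = 29.13/72.55 = 0.4015

Final: 0.4015


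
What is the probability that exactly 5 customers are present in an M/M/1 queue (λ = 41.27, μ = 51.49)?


ρ = 41.27/51.49 = 0.8015
P_n = (1−ρ)·ρ^n = (1 − 0.8015)·0.8015^5 = 0.1985·0.330794 = 0.065658

Final: 0.065658


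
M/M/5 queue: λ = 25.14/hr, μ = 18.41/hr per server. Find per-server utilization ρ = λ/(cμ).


ρ = λ/(cμ) = 25.14/(5·18.41) = 25.14/92.05 = 0.2731

Final: 0.2731


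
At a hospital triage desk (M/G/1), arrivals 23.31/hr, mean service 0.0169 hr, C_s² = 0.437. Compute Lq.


ρ = λ·E[S] = 23.31·0.0169 = 0.3939
Lq = ρ²(1+C_s²)/(2(1−ρ)) = 0.1552·(1+0.437)/(2·0.6061)
= 0.1552·1.4370/1.2121 = 0.18398

Final: 0.18398


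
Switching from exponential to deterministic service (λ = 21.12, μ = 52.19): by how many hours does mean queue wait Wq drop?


ρ = 21.12/52.19 = 0.4047
Wq(M/M/1) = ρ/(μ−λ) = 0.4047/31.07 = 0.01302 hr
Wq(M/D/1) = ρ/(2(μ−λ)) = 0.006512 hr
Savings = 0.01302 − 0.006512 = 0.006512 hr

Final: 0.006512 hr


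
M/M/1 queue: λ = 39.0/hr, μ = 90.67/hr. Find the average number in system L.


ρ = λ/μ = 39.0/90.67 = 0.4301
L = ρ/(1−ρ) = 0.4301/(1 − 0.4301) = 0.4301/0.5699 = 0.7548

Final: 0.7548


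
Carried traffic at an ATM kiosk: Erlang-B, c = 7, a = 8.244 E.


B(7,8.244) = 0.321758 (Erlang-B)
Carried load = a(1 − B) = 8.244·(1 − 0.321758) = 8.244·0.678242 = 5.5914 E

Final: 5.5914 Erlangs


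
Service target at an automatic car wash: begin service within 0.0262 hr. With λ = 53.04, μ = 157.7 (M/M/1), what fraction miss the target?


ρ = 53.04/157.7 = 0.3363
P(Wq > t) = ρ·e^{−(μ−λ)t} = 0.3363·e^{−2.7421}
= 0.3363·0.064435 = 0.021672

Final: 0.021672


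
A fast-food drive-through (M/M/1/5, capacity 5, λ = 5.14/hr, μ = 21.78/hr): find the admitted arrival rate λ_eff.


ρ = 0.2360; P_K = (1−ρ)ρ^5/(1−ρ^6) = 0.0005594
λ_eff = λ(1 − P_K) = 5.14·(1 − 0.0005594) = 5.14·0.999441 = 5.1371 /hr

Final: 5.1371 /hr


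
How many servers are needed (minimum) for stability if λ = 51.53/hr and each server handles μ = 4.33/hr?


Stability requires cμ > λ ⇔ c > λ/μ.
λ/μ = 51.53/4.33 = 11.9007
Minimum integer c = ⌊11.9007⌋ + 1 = 12
Check: 12·4.33 = 51.96 > 51.53, while 11·4.33 = 47.63 ≤ 51.53

Final: 12 servers


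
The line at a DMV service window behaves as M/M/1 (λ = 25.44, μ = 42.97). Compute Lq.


ρ = 25.44/42.97 = 0.5920
Lq = ρ²/(1−ρ) = 0.3505/0.4080 = 0.8592

Final: 0.8592


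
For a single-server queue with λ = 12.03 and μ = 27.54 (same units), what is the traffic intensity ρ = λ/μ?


ρ = λ/μ = 12.03/27.54 = 0.4368

Final: 0.4368


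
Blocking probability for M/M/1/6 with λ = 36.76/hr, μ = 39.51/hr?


ρ = λ/μ = 36.76/39.51 = 0.9304
P_K = (1−ρ)ρ^K/(1−ρ^(K+1)) = (0.06960·0.648651)/(1 − 0.603503)
= 0.045148/0.396497 = 0.113867

Final: 0.113867


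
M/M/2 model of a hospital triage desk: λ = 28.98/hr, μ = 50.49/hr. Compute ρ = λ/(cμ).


ρ = λ/(cμ) = 28.98/(2·50.49) = 28.98/100.98 = 0.2870

Final: 0.2870


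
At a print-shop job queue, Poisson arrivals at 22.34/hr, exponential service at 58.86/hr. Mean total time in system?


W = 1/(μ−λ) = 1/(58.86 − 22.34) = 1/36.52 = 0.02738 hr

Final: 0.02738 hr


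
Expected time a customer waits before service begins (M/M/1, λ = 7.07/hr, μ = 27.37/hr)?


ρ = 7.07/27.37 = 0.2583
Wq = ρ/(μ−λ) = 0.2583/(27.37 − 7.07) = 0.2583/20.30 = 0.01272 hr

Final: 0.01272 hr


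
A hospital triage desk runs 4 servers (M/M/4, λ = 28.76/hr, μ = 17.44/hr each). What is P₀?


a = λ/μ = 28.76/17.44 = 1.6491; ρ = a/c = 0.4123
Σ_{k=0}^{3} a^k/k! (terms k=0..3) = 1.00000 + 1.64908 + 1.35974 + 0.74744 = 4.75626
Tail: a^4/(4!(1−ρ)) = 7.39554/(24·0.5877) = 0.52430
P₀ = 1/(4.75626 + 0.52430) = 1/5.28056 = 0.189374

Final: 0.189374


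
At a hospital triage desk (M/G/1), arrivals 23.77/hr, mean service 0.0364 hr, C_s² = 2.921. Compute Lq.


ρ = λ·E[S] = 23.77·0.0364 = 0.8652
Lq = ρ²(1+C_s²)/(2(1−ρ)) = 0.7486·(1+2.921)/(2·0.1348)
= 0.7486·3.9210/0.2695 = 10.89001

Final: 10.89001


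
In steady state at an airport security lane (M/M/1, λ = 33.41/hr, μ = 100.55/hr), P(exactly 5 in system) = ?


ρ = 33.41/100.55 = 0.3323
P_n = (1−ρ)·ρ^n = (1 − 0.3323)·0.3323^5 = 0.6677·0.004050 = 0.002704

Final: 0.002704


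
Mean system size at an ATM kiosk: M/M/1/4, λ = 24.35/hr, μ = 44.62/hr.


ρ = 24.35/44.62 = 0.5457
L = ρ[1 − (K+1)ρ^K + Kρ^(K+1)] / [(1−ρ)(1−ρ^(K+1))]
Numerator: 0.5457·(1 − 5·0.088691 + 4·0.048400) = 0.409370
Denominator: (0.4543)·(0.951600) = 0.432293
L = 0.409370/0.432293 = 0.9470

Final: 0.9470


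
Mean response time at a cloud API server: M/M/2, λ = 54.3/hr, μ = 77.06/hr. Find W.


a = 0.7046; ρ = 0.3523; P₀ = 0.478937
Lq = P₀·a^c·ρ/(c!(1−ρ)²) = 0.09987
Wq = Lq/λ = 0.09987/54.3 = 0.001839 hr
W = Wq + 1/μ = 0.001839 + 0.01298 = 0.01482 hr

Final: 0.01482 hr


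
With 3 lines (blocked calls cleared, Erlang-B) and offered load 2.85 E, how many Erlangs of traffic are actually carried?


B(3,2.85) = 0.327814 (Erlang-B)
Carried load = a(1 − B) = 2.85·(1 − 0.327814) = 2.85·0.672186 = 1.9157 E

Final: 1.9157 Erlangs


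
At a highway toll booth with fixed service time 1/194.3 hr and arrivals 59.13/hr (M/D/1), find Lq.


ρ = 59.13/194.3 = 0.3043
M/D/1: Lq = ρ²/(2(1−ρ)) = 0.09261/(2·0.6957) = 0.06656

Final: 0.06656


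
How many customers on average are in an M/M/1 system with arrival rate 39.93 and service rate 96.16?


ρ = λ/μ = 39.93/96.16 = 0.4152
L = ρ/(1−ρ) = 0.4152/(1 − 0.4152) = 0.4152/0.5848 = 0.7101

Final: 0.7101


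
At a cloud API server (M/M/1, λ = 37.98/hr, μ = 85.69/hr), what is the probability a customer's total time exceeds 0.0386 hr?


W ~ Exponential(μ−λ) for M/M/1.
μ − λ = 85.69 − 37.98 = 47.7100
P(W > t) = e^{−(μ−λ)t} = e^{−1.8416} = 0.158563

Final: 0.158563


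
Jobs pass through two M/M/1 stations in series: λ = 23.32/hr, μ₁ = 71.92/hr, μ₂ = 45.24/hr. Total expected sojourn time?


Each node sees arrival rate λ = 23.32/hr (tandem ⇒ throughput preserved).
W₁ = 1/(μ₁−λ) = 1/(71.92−23.32) = 0.02058 hr
W₂ = 1/(μ₂−λ) = 1/(45.24−23.32) = 0.04562 hr
W_total = W₁ + W₂ = 0.02058 + 0.04562 = 0.06620 hr

Final: 0.06620 hr


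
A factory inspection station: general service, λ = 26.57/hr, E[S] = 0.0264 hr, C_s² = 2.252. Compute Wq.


ρ = λ·E[S] = 26.57·0.0264 = 0.7014
E[S²] = E[S]²(1+C_s²) = 0.0264²·(1+2.252) = 0.002267
Wq = λ·E[S²]/(2(1−ρ)) = 26.57·0.002267/(2·0.2986) = 0.10086 hr

Final: 0.10086 hr


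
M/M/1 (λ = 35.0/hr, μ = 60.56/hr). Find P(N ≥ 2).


ρ = 35.0/60.56 = 0.5779
P(N ≥ n) = ρ^n = 0.5779^2 = 0.334014

Final: 0.334014


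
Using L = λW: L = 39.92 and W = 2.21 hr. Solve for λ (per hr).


λ = L/W = 39.92/2.21 = 18.0633 /hr

Final: 18.0633 /hr


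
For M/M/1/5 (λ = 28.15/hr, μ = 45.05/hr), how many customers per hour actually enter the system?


ρ = 0.6249; P_K = (1−ρ)ρ^5/(1−ρ^6) = 0.037998
λ_eff = λ(1 − P_K) = 28.15·(1 − 0.037998) = 28.15·0.962002 = 27.0804 /hr

Final: 27.0804 /hr


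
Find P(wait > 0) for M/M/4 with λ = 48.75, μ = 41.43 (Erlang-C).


a = λ/μ = 1.1767; ρ = a/4 = 0.2942
P₀ = 0.307344 (from M/M/c formula)
C(c,a) = [a^c/(c!(1−ρ))]·P₀ = [1.91707/(24·0.7058)]·0.307344
= 0.11317·0.307344 = 0.034782

Final: 0.034782


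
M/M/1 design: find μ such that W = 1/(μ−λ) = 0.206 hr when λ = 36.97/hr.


W = 1/(μ−λ) ⇒ μ − λ = 1/W = 1/0.206 = 4.8544
μ = λ + 1/W = 36.97 + 4.8544 = 41.8244 per hr

Final: 41.8244 /hr


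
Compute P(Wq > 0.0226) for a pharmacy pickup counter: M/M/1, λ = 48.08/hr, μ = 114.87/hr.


ρ = 48.08/114.87 = 0.4186
P(Wq > t) = ρ·e^{−(μ−λ)t} = 0.4186·e^{−1.5095}
= 0.4186·0.221031 = 0.092515

Final: 0.092515


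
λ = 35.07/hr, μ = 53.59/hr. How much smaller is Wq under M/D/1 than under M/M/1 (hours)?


ρ = 35.07/53.59 = 0.6544
Wq(M/M/1) = ρ/(μ−λ) = 0.6544/18.52 = 0.03534 hr
Wq(M/D/1) = ρ/(2(μ−λ)) = 0.01767 hr
Savings = 0.03534 − 0.01767 = 0.01767 hr

Final: 0.01767 hr


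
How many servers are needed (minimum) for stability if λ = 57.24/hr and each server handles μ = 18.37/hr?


Stability requires cμ > λ ⇔ c > λ/μ.
λ/μ = 57.24/18.37 = 3.1159
Minimum integer c = ⌊3.1159⌋ + 1 = 4
Check: 4·18.37 = 73.48 > 57.24, while 3·18.37 = 55.11 ≤ 57.24

Final: 4 servers


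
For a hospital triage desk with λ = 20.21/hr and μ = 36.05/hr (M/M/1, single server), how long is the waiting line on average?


ρ = 20.21/36.05 = 0.5606
Lq = ρ²/(1−ρ) = 0.3143/0.4394 = 0.7153

Final: 0.7153


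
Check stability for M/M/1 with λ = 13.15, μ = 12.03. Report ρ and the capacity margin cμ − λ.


Total capacity cμ = 1·12.03 = 12.03/hr
ρ = λ/(cμ) = 13.15/12.03 = 1.0931
Stable ⇔ ρ < 1: NO
Spare capacity = cμ − λ = 12.03 − 13.15 = -1.12/hr

Final: ρ = 1.0931; unstable; margin = -1.12/hr


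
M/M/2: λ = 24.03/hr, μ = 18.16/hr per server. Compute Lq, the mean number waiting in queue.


a = λ/μ = 1.3232; ρ = a/2 = 0.6616
P₀ = 0.203645
Lq = P₀·a^c·ρ / (c!·(1−ρ)²) = 0.203645·1.75096·0.6616/(2·0.11450)
= 1.03019

Final: 1.03019


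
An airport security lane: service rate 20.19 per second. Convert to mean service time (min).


Mean service time = 1/μ = 1/20.19 second = 0.04953 second
In minutes: 0.04953 × 0.0166667 = 0.0008255 min

Final: 0.0008255 min


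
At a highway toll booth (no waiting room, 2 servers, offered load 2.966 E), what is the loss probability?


B(c,a) = (a^c/c!) / Σ_{k=0}^{c} a^k/k!
a^2/2! = 4.398578
Σ terms (k=0..2): 1.00000 + 2.96600 + 4.39858 = 8.364578
B = 4.398578/8.364578 = 0.525858

Final: 0.525858


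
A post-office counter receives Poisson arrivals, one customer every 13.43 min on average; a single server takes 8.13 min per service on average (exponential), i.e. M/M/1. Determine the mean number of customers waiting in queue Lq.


λ = 60/13.43 = 4.4676 /hr
μ = 60/8.13 = 7.3801 /hr
ρ = λ/μ = 4.4676/7.3801 = 0.6054
Lq = ρ²/(1−ρ) = 0.3665/0.3946 = 0.9286

Final: 0.9286


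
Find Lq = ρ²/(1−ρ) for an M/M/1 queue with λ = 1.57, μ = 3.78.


ρ = 1.57/3.78 = 0.4153
Lq = ρ²/(1−ρ) = 0.1725/0.5847 = 0.2951

Final: 0.2951


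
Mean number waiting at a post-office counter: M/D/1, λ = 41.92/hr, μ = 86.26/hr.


ρ = 41.92/86.26 = 0.4860
M/D/1: Lq = ρ²/(2(1−ρ)) = 0.2362/(2·0.5140) = 0.22972

Final: 0.22972


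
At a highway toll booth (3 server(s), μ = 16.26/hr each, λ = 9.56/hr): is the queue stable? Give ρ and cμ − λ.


Total capacity cμ = 3·16.26 = 48.78/hr
ρ = λ/(cμ) = 9.56/48.78 = 0.1960
Stable ⇔ ρ < 1: YES
Spare capacity = cμ − λ = 48.78 − 9.56 = 39.22/hr

Final: ρ = 0.1960; stable; margin = 39.22/hr


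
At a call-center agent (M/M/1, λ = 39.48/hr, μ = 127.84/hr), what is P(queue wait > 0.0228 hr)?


ρ = 39.48/127.84 = 0.3088
P(Wq > t) = ρ·e^{−(μ−λ)t} = 0.3088·e^{−2.0146}
= 0.3088·0.133373 = 0.041189

Final: 0.041189


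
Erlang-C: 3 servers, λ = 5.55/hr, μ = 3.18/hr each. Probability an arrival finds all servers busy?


a = λ/μ = 1.7453; ρ = a/3 = 0.5818
P₀ = 0.156574 (from M/M/c formula)
C(c,a) = [a^c/(c!(1−ρ))]·P₀ = [5.31615/(6·0.4182)]·0.156574
= 2.11847·0.156574 = 0.331697

Final: 0.331697


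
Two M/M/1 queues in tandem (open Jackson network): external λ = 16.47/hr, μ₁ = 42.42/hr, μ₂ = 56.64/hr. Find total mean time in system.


Each node sees arrival rate λ = 16.47/hr (tandem ⇒ throughput preserved).
W₁ = 1/(μ₁−λ) = 1/(42.42−16.47) = 0.03854 hr
W₂ = 1/(μ₂−λ) = 1/(56.64−16.47) = 0.02489 hr
W_total = W₁ + W₂ = 0.03854 + 0.02489 = 0.06343 hr

Final: 0.06343 hr


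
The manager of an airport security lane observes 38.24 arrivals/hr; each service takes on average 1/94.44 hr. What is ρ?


ρ = λ/μ = 38.24/94.44 = 0.4049

Final: 0.4049


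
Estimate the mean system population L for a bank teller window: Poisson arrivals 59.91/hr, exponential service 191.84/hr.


ρ = λ/μ = 59.91/191.84 = 0.3123
L = ρ/(1−ρ) = 0.3123/(1 − 0.3123) = 0.3123/0.6877 = 0.4541

Final: 0.4541


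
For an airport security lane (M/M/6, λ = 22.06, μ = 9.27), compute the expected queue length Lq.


a = λ/μ = 2.3797; ρ = a/6 = 0.3966
P₀ = 0.092186
Lq = P₀·a^c·ρ / (c!·(1−ρ)²) = 0.092186·181.61622·0.3966/(720·0.36407)
= 0.02533

Final: 0.02533


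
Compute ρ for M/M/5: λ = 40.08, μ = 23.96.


ρ = λ/(cμ) = 40.08/(5·23.96) = 40.08/119.80 = 0.3346

Final: 0.3346


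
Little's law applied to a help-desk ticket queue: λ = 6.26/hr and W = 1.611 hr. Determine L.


L = λW = 6.26·1.611 = 10.0849

Final: 10.0849


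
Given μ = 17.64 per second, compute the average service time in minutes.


Mean service time = 1/μ = 1/17.64 second = 0.05669 second
In minutes: 0.05669 × 0.0166667 = 0.0009448 min

Final: 0.0009448 min


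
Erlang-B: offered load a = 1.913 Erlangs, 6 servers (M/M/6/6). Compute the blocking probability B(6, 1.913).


B(c,a) = (a^c/c!) / Σ_{k=0}^{c} a^k/k!
a^6/6! = 0.068070
Σ terms (k=0..6): 1.00000 + 1.91300 + 1.82978 + 1.16679 + 0.55802 + 0.21350 + 0.06807 = 6.749164
B = 0.068070/6.749164 = 0.010086

Final: 0.010086


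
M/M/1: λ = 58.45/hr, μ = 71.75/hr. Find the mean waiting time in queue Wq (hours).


ρ = 58.45/71.75 = 0.8146
Wq = ρ/(μ−λ) = 0.8146/(71.75 − 58.45) = 0.8146/13.30 = 0.06125 hr

Final: 0.06125 hr


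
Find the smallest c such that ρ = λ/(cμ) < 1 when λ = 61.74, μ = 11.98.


Stability requires cμ > λ ⇔ c > λ/μ.
λ/μ = 61.74/11.98 = 5.1536
Minimum integer c = ⌊5.1536⌋ + 1 = 6
Check: 6·11.98 = 71.88 > 61.74, while 5·11.98 = 59.90 ≤ 61.74

Final: 6 servers


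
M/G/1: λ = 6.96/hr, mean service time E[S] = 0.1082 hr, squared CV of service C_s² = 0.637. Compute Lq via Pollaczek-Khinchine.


ρ = λ·E[S] = 6.96·0.1082 = 0.7531
Lq = ρ²(1+C_s²)/(2(1−ρ)) = 0.5671·(1+0.637)/(2·0.2469)
= 0.5671·1.6370/0.4939 = 1.87984

Final: 1.87984


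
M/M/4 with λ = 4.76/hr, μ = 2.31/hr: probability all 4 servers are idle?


a = λ/μ = 4.76/2.31 = 2.0606; ρ = a/c = 0.5152
Σ_{k=0}^{3} a^k/k! (terms k=0..3) = 1.00000 + 2.06061 + 2.12305 + 1.45826 = 6.64191
Tail: a^4/(4!(1−ρ)) = 18.02934/(24·0.4848) = 1.54940
P₀ = 1/(6.64191 + 1.54940) = 1/8.19131 = 0.122081

Final: 0.122081


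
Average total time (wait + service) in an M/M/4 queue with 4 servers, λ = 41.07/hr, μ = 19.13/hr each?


a = 2.1469; ρ = 0.5367; P₀ = 0.110971
Lq = P₀·a^c·ρ/(c!(1−ρ)²) = 0.24564
Wq = Lq/λ = 0.24564/41.07 = 0.005981 hr
W = Wq + 1/μ = 0.005981 + 0.05227 = 0.05826 hr

Final: 0.05826 hr


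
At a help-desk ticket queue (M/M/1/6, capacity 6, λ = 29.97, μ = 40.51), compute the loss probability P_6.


ρ = λ/μ = 29.97/40.51 = 0.7398
P_K = (1−ρ)ρ^K/(1−ρ^(K+1)) = (0.2602·0.163963)/(1 − 0.121303)
= 0.042660/0.878697 = 0.048550

Final: 0.048550


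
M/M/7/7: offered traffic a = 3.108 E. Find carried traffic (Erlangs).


B(7,3.108) = 0.025203 (Erlang-B)
Carried load = a(1 − B) = 3.108·(1 − 0.025203) = 3.108·0.974797 = 3.0297 E

Final: 3.0297 Erlangs


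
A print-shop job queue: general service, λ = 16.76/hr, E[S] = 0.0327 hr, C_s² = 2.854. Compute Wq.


ρ = λ·E[S] = 16.76·0.0327 = 0.5481
E[S²] = E[S]²(1+C_s²) = 0.0327²·(1+2.854) = 0.004121
Wq = λ·E[S²]/(2(1−ρ)) = 16.76·0.004121/(2·0.4519) = 0.07641 hr

Final: 0.07641 hr


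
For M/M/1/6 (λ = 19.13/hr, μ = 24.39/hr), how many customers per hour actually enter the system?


ρ = 0.7843; P_K = (1−ρ)ρ^6/(1−ρ^7) = 0.061428
λ_eff = λ(1 − P_K) = 19.13·(1 − 0.061428) = 19.13·0.938572 = 17.9549 /hr

Final: 17.9549 /hr


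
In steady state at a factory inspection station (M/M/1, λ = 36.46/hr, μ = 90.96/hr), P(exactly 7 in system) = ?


ρ = 36.46/90.96 = 0.4008
P_n = (1−ρ)·ρ^n = (1 − 0.4008)·0.4008^7 = 0.5992·0.001663 = 0.0009961

Final: 0.0009961


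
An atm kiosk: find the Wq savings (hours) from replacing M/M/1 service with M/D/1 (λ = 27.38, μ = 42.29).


ρ = 27.38/42.29 = 0.6474
Wq(M/M/1) = ρ/(μ−λ) = 0.6474/14.91 = 0.04342 hr
Wq(M/D/1) = ρ/(2(μ−λ)) = 0.02171 hr
Savings = 0.04342 − 0.02171 = 0.02171 hr

Final: 0.02171 hr


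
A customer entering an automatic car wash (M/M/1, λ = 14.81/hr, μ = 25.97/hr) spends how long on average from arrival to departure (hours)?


W = 1/(μ−λ) = 1/(25.97 − 14.81) = 1/11.16 = 0.08961 hr

Final: 0.08961 hr


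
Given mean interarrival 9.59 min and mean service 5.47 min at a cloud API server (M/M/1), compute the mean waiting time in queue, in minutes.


λ = 60/9.59 = 6.2565 /hr
μ = 60/5.47 = 10.9689 /hr
ρ = λ/μ = 6.2565/10.9689 = 0.5704
Wq = ρ/(μ−λ) = 0.5704/(10.9689−6.2565) = 0.12104 hr
In minutes: 0.12104·60 = 7.262 min

Final: 7.262 min


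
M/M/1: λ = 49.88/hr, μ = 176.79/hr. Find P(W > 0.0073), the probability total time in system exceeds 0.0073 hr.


W ~ Exponential(μ−λ) for M/M/1.
μ − λ = 176.79 − 49.88 = 126.9100
P(W > t) = e^{−(μ−λ)t} = e^{−0.9264} = 0.395960

Final: 0.395960


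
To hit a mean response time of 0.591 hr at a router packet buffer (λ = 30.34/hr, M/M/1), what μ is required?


W = 1/(μ−λ) ⇒ μ − λ = 1/W = 1/0.591 = 1.6920
μ = λ + 1/W = 30.34 + 1.6920 = 32.0320 per hr

Final: 32.0320 /hr


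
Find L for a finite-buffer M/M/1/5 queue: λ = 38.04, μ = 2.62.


ρ = 38.04/2.62 = 14.5191
L = ρ[1 − (K+1)ρ^K + Kρ^(K+1)] / [(1−ρ)(1−ρ^(K+1))]
Numerator: 14.5191·(1 − 6·645202.564216 + 5·9367750.207160) = 623849272.589797
Denominator: (-13.5191)·(-9367749.207160) = 126643388.136491
L = 623849272.589797/126643388.136491 = 4.9260

Final: 4.9260


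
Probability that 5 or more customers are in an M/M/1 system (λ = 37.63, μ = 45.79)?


ρ = 37.63/45.79 = 0.8218
P(N ≥ n) = ρ^n = 0.8218^5 = 0.374816

Final: 0.374816


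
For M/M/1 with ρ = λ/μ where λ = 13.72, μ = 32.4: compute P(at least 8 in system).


ρ = 13.72/32.4 = 0.4235
P(N ≥ n) = ρ^n = 0.4235^8 = 0.001034

Final: 0.001034


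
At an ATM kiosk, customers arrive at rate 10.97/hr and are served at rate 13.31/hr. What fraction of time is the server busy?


ρ = λ/μ = 10.97/13.31 = 0.8242

Final: 0.8242


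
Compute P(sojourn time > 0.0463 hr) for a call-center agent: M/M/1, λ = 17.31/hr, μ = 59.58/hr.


W ~ Exponential(μ−λ) for M/M/1.
μ − λ = 59.58 − 17.31 = 42.2700
P(W > t) = e^{−(μ−λ)t} = e^{−1.9571} = 0.141267

Final: 0.141267


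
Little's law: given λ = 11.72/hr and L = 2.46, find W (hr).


W = L/λ = 2.46/11.72 = 0.2099 hr

Final: 0.2099 hr


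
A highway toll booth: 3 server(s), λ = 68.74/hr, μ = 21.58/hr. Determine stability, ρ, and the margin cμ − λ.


Total capacity cμ = 3·21.58 = 64.74/hr
ρ = λ/(cμ) = 68.74/64.74 = 1.0618
Stable ⇔ ρ < 1: NO
Spare capacity = cμ − λ = 64.74 − 68.74 = -4.00/hr

Final: ρ = 1.0618; unstable; margin = -4.00/hr


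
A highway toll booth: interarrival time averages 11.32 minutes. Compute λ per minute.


λ = 1/(interarrival time) in consistent units.
1 minute = 1 min, so λ = 1/11.32 = 0.08834 per minute

Final: 0.08834 /min


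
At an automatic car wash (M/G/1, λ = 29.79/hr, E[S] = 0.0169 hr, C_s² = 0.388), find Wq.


ρ = λ·E[S] = 29.79·0.0169 = 0.5035
E[S²] = E[S]²(1+C_s²) = 0.0169²·(1+0.388) = 0.0003964
Wq = λ·E[S²]/(2(1−ρ)) = 29.79·0.0003964/(2·0.4965) = 0.01189 hr

Final: 0.01189 hr


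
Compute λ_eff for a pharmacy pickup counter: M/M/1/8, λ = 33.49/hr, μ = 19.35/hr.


ρ = 1.7307; P_K = (1−ρ)ρ^8/(1−ρ^9) = 0.425267
λ_eff = λ(1 − P_K) = 33.49·(1 − 0.425267) = 33.49·0.574733 = 19.2478 /hr

Final: 19.2478 /hr


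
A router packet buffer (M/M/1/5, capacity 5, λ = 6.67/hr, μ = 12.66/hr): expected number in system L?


ρ = 6.67/12.66 = 0.5269
L = ρ[1 − (K+1)ρ^K + Kρ^(K+1)] / [(1−ρ)(1−ρ^(K+1))]
Numerator: 0.5269·(1 − 6·0.040594 + 5·0.021387) = 0.454873
Denominator: (0.4731)·(0.978613) = 0.463025
L = 0.454873/0.463025 = 0.9824

Final: 0.9824


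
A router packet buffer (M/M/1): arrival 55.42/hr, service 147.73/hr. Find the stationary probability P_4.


ρ = 55.42/147.73 = 0.3751
P_n = (1−ρ)·ρ^n = (1 − 0.3751)·0.3751^4 = 0.6249·0.019806 = 0.012376

Final: 0.012376


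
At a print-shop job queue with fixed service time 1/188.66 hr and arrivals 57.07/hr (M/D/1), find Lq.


ρ = 57.07/188.66 = 0.3025
M/D/1: Lq = ρ²/(2(1−ρ)) = 0.09151/(2·0.6975) = 0.06560

Final: 0.06560


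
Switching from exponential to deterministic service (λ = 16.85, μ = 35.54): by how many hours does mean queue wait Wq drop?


ρ = 16.85/35.54 = 0.4741
Wq(M/M/1) = ρ/(μ−λ) = 0.4741/18.69 = 0.02537 hr
Wq(M/D/1) = ρ/(2(μ−λ)) = 0.01268 hr
Savings = 0.02537 − 0.01268 = 0.01268 hr

Final: 0.01268 hr


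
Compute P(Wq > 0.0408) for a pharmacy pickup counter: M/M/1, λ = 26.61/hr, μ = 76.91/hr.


ρ = 26.61/76.91 = 0.3460
P(Wq > t) = ρ·e^{−(μ−λ)t} = 0.3460·e^{−2.0522}
= 0.3460·0.128447 = 0.044441

Final: 0.044441


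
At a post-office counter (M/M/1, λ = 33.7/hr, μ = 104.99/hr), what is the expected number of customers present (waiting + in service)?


ρ = λ/μ = 33.7/104.99 = 0.3210
L = ρ/(1−ρ) = 0.3210/(1 − 0.3210) = 0.3210/0.6790 = 0.4727

Final: 0.4727


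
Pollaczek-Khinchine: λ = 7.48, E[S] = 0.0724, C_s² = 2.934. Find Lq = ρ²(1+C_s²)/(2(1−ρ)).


ρ = λ·E[S] = 7.48·0.0724 = 0.5416
Lq = ρ²(1+C_s²)/(2(1−ρ)) = 0.2933·(1+2.934)/(2·0.4584)
= 0.2933·3.9340/0.9169 = 1.25833

Final: 1.25833


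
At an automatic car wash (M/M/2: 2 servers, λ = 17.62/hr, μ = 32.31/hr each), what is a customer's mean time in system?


a = 0.5453; ρ = 0.2727; P₀ = 0.571498
Lq = P₀·a^c·ρ/(c!(1−ρ)²) = 0.04380
Wq = Lq/λ = 0.04380/17.62 = 0.002486 hr
W = Wq + 1/μ = 0.002486 + 0.03095 = 0.03344 hr

Final: 0.03344 hr


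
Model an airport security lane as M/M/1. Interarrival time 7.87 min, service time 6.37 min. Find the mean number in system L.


λ = 60/7.87 = 7.6239 /hr
μ = 60/6.37 = 9.4192 /hr
ρ = λ/μ = 7.6239/9.4192 = 0.8094
L = ρ/(1−ρ) = 0.8094/0.1906 = 4.2467

Final: 4.2467


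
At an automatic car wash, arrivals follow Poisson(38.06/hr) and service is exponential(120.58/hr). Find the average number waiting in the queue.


ρ = 38.06/120.58 = 0.3156
Lq = ρ²/(1−ρ) = 0.09963/0.6844 = 0.1456

Final: 0.1456


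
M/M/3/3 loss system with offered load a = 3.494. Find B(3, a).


B(c,a) = (a^c/c!) / Σ_{k=0}^{c} a^k/k!
a^3/3! = 7.109146
Σ terms (k=0..3): 1.00000 + 3.49400 + 6.10402 + 7.10915 = 17.707164
B = 7.109146/17.707164 = 0.401484

Final: 0.401484


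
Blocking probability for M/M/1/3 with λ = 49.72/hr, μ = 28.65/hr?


ρ = λ/μ = 49.72/28.65 = 1.7354
P_K = (1−ρ)ρ^K/(1−ρ^(K+1)) = (-0.7354·5.226603)/(1 − 9.070390)
= -3.843788/-8.070390 = 0.476283

Final: 0.476283


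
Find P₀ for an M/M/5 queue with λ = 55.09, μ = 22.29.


a = λ/μ = 55.09/22.29 = 2.4715; ρ = a/c = 0.4943
Σ_{k=0}^{4} a^k/k! (terms k=0..4) = 1.00000 + 2.47151 + 3.05419 + 2.51615 + 1.55467 = 10.59652
Tail: a^5/(5!(1−ρ)) = 92.21754/(120·0.5057) = 1.51964
P₀ = 1/(10.59652 + 1.51964) = 1/12.11617 = 0.082534

Final: 0.082534


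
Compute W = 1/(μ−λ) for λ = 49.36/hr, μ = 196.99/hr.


W = 1/(μ−λ) = 1/(196.99 − 49.36) = 1/147.63 = 0.006774 hr

Final: 0.006774 hr


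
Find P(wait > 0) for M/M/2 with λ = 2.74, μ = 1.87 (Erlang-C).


a = λ/μ = 1.4652; ρ = a/2 = 0.7326
P₀ = 0.154321 (from M/M/c formula)
C(c,a) = [a^c/(c!(1−ρ))]·P₀ = [2.14693/(2·0.2674)]·0.154321
= 4.01476·0.154321 = 0.619562

Final: 0.619562


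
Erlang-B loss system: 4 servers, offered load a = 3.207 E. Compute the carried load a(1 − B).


B(4,3.207) = 0.228908 (Erlang-B)
Carried load = a(1 − B) = 3.207·(1 − 0.228908) = 3.207·0.771092 = 2.4729 E

Final: 2.4729 Erlangs


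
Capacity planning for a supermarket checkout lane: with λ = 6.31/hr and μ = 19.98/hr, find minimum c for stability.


Stability requires cμ > λ ⇔ c > λ/μ.
λ/μ = 6.31/19.98 = 0.3158
Minimum integer c = ⌊0.3158⌋ + 1 = 1
Check: 1·19.98 = 19.98 > 6.31, while 0·19.98 = 0.00 ≤ 6.31

Final: 1 servers


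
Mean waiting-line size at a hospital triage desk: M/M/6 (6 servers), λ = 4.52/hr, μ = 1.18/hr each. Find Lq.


a = λ/μ = 3.8305; ρ = a/6 = 0.6384
P₀ = 0.020198
Lq = P₀·a^c·ρ / (c!·(1−ρ)²) = 0.020198·3158.91955·0.6384/(720·0.13074)
= 0.43271

Final: 0.43271


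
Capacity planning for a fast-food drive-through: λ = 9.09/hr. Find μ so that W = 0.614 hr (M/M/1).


W = 1/(μ−λ) ⇒ μ − λ = 1/W = 1/0.614 = 1.6287
μ = λ + 1/W = 9.09 + 1.6287 = 10.7187 per hr

Final: 10.7187 /hr


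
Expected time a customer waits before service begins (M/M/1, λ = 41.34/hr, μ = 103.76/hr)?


ρ = 41.34/103.76 = 0.3984
Wq = ρ/(μ−λ) = 0.3984/(103.76 − 41.34) = 0.3984/62.42 = 0.006383 hr

Final: 0.006383 hr


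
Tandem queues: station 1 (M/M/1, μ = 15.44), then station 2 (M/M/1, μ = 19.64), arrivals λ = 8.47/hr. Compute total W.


Each node sees arrival rate λ = 8.47/hr (tandem ⇒ throughput preserved).
W₁ = 1/(μ₁−λ) = 1/(15.44−8.47) = 0.14347 hr
W₂ = 1/(μ₂−λ) = 1/(19.64−8.47) = 0.08953 hr
W_total = W₁ + W₂ = 0.14347 + 0.08953 = 0.23300 hr

Final: 0.23300 hr


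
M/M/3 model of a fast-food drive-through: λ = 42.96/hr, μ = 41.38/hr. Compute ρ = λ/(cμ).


ρ = λ/(cμ) = 42.96/(3·41.38) = 42.96/124.14 = 0.3461

Final: 0.3461


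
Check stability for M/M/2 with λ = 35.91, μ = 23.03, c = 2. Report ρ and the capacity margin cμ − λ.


Total capacity cμ = 2·23.03 = 46.06/hr
ρ = λ/(cμ) = 35.91/46.06 = 0.7796
Stable ⇔ ρ < 1: YES
Spare capacity = cμ − λ = 46.06 − 35.91 = 10.15/hr

Final: ρ = 0.7796; stable; margin = 10.15/hr


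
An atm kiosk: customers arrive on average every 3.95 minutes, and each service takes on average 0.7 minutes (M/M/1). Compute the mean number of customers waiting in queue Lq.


λ = 60/3.95 = 15.1899 /hr
μ = 60/0.7 = 85.7143 /hr
ρ = λ/μ = 15.1899/85.7143 = 0.1772
Lq = ρ²/(1−ρ) = 0.03141/0.8228 = 0.03817

Final: 0.03817


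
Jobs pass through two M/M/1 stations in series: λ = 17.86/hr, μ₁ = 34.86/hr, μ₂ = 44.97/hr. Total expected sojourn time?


Each node sees arrival rate λ = 17.86/hr (tandem ⇒ throughput preserved).
W₁ = 1/(μ₁−λ) = 1/(34.86−17.86) = 0.05882 hr
W₂ = 1/(μ₂−λ) = 1/(44.97−17.86) = 0.03689 hr
W_total = W₁ + W₂ = 0.05882 + 0.03689 = 0.09571 hr

Final: 0.09571 hr


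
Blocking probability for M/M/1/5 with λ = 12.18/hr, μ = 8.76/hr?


ρ = λ/μ = 12.18/8.76 = 1.3904
P_K = (1−ρ)ρ^K/(1−ρ^(K+1)) = (-0.3904·5.196560)/(1 − 7.225353)
= -2.028794/-6.225353 = 0.325892

Final: 0.325892


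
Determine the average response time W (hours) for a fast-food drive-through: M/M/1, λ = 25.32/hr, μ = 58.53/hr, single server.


W = 1/(μ−λ) = 1/(58.53 − 25.32) = 1/33.21 = 0.03011 hr

Final: 0.03011 hr


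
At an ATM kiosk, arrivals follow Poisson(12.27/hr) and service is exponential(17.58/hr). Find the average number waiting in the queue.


ρ = 12.27/17.58 = 0.6980
Lq = ρ²/(1−ρ) = 0.4871/0.3020 = 1.6128

Final: 1.6128


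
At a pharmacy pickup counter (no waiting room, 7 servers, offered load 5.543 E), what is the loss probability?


B(c,a) = (a^c/c!) / Σ_{k=0}^{c} a^k/k!
a^7/7! = 31.899481
Σ terms (k=0..7): 1.00000 + 5.54300 + 15.36242 + 28.38464 + 39.33401 + 43.60569 + 40.28439 + 31.89948 = 205.413636
B = 31.899481/205.413636 = 0.155294

Final: 0.155294


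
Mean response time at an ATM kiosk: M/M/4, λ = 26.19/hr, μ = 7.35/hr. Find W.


a = 3.5633; ρ = 0.8908; P₀ = 0.012504
Lq = P₀·a^c·ρ/(c!(1−ρ)²) = 6.27639
Wq = Lq/λ = 6.27639/26.19 = 0.23965 hr
W = Wq + 1/μ = 0.23965 + 0.13605 = 0.37570 hr

Final: 0.37570 hr


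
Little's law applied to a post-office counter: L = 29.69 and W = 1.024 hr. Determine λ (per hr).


λ = L/W = 29.69/1.024 = 28.9941 /hr

Final: 28.9941 /hr


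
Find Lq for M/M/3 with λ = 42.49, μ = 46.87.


a = λ/μ = 0.9066; ρ = a/3 = 0.3022
P₀ = 0.400736
Lq = P₀·a^c·ρ / (c!·(1−ρ)²) = 0.400736·0.74503·0.3022/(6·0.48695)
= 0.03088

Final: 0.03088


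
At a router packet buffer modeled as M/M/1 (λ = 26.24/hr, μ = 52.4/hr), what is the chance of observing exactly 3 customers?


ρ = 26.24/52.4 = 0.5008
P_n = (1−ρ)·ρ^n = (1 − 0.5008)·0.5008^3 = 0.4992·0.125573 = 0.062691

Final: 0.062691


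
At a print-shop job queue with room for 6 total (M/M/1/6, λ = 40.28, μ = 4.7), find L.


ρ = 40.28/4.7 = 8.5702
L = ρ[1 − (K+1)ρ^K + Kρ^(K+1)] / [(1−ρ)(1−ρ^(K+1))]
Numerator: 8.5702·(1 − 7·396232.070344 + 6·3395793.147542) = 150845475.239107
Denominator: (-7.5702)·(-3395792.147542) = 25706869.065860
L = 150845475.239107/25706869.065860 = 5.8679

Final: 5.8679


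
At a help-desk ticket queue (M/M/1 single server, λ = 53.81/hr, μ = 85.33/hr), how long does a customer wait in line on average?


ρ = 53.81/85.33 = 0.6306
Wq = ρ/(μ−λ) = 0.6306/(85.33 − 53.81) = 0.6306/31.52 = 0.02001 hr

Final: 0.02001 hr


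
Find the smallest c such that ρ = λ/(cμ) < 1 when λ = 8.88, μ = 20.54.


Stability requires cμ > λ ⇔ c > λ/μ.
λ/μ = 8.88/20.54 = 0.4323
Minimum integer c = ⌊0.4323⌋ + 1 = 1
Check: 1·20.54 = 20.54 > 8.88, while 0·20.54 = 0.00 ≤ 8.88

Final: 1 servers


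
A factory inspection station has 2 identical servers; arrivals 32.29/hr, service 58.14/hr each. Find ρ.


ρ = λ/(cμ) = 32.29/(2·58.14) = 32.29/116.28 = 0.2777

Final: 0.2777


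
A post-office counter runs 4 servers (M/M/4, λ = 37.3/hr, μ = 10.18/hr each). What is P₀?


a = λ/μ = 37.3/10.18 = 3.6640; ρ = a/c = 0.9160
Σ_{k=0}^{3} a^k/k! (terms k=0..3) = 1.00000 + 3.66405 + 6.71262 + 8.19845 = 19.57512
Tail: a^4/(4!(1−ρ)) = 180.23711/(24·0.08399) = 89.41588
P₀ = 1/(19.57512 + 89.41588) = 1/108.99100 = 0.009175

Final: 0.009175


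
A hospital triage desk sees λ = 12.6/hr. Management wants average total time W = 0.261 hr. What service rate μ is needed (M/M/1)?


W = 1/(μ−λ) ⇒ μ − λ = 1/W = 1/0.261 = 3.8314
μ = λ + 1/W = 12.6 + 3.8314 = 16.4314 per hr

Final: 16.4314 /hr


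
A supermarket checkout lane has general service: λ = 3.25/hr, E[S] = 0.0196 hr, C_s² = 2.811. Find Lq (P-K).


ρ = λ·E[S] = 3.25·0.0196 = 0.06370
Lq = ρ²(1+C_s²)/(2(1−ρ)) = 0.004058·(1+2.811)/(2·0.9363)
= 0.004058·3.8110/1.8726 = 0.008258

Final: 0.008258


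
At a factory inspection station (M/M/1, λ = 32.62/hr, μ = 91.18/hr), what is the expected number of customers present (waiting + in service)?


ρ = λ/μ = 32.62/91.18 = 0.3578
L = ρ/(1−ρ) = 0.3578/(1 − 0.3578) = 0.3578/0.6422 = 0.5570

Final: 0.5570


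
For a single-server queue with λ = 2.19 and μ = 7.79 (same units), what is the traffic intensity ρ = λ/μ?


ρ = λ/μ = 2.19/7.79 = 0.2811

Final: 0.2811


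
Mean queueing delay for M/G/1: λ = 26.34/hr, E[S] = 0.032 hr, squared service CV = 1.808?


ρ = λ·E[S] = 26.34·0.032 = 0.8429
E[S²] = E[S]²(1+C_s²) = 0.032²·(1+1.808) = 0.002875
Wq = λ·E[S²]/(2(1−ρ)) = 26.34·0.002875/(2·0.1571) = 0.24102 hr

Final: 0.24102 hr


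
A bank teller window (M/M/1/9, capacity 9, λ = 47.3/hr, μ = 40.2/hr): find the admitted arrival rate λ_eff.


ρ = 1.1766; P_K = (1−ρ)ρ^9/(1−ρ^10) = 0.186845
λ_eff = λ(1 − P_K) = 47.3·(1 − 0.186845) = 47.3·0.813155 = 38.4622 /hr

Final: 38.4622 /hr


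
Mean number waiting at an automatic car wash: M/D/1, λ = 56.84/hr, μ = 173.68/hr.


ρ = 56.84/173.68 = 0.3273
M/D/1: Lq = ρ²/(2(1−ρ)) = 0.1071/(2·0.6727) = 0.07960

Final: 0.07960


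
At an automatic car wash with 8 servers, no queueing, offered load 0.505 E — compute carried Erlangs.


B(8,0.505) = 0.00000006331 (Erlang-B)
Carried load = a(1 − B) = 0.505·(1 − 0.00000006331) = 0.505·1.000000 = 0.5050 E

Final: 0.5050 Erlangs


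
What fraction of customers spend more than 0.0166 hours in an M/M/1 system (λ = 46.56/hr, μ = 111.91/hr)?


W ~ Exponential(μ−λ) for M/M/1.
μ − λ = 111.91 − 46.56 = 65.3500
P(W > t) = e^{−(μ−λ)t} = e^{−1.0848} = 0.337966

Final: 0.337966


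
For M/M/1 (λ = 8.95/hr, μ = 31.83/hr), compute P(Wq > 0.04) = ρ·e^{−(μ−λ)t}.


ρ = 8.95/31.83 = 0.2812
P(Wq > t) = ρ·e^{−(μ−λ)t} = 0.2812·e^{−0.9152}
= 0.2812·0.400437 = 0.112595

Final: 0.112595


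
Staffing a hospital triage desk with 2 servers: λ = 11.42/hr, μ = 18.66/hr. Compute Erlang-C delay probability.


a = λ/μ = 0.6120; ρ = a/2 = 0.3060
P₀ = 0.531391 (from M/M/c formula)
C(c,a) = [a^c/(c!(1−ρ))]·P₀ = [0.37455/(2·0.6940)]·0.531391
= 0.26985·0.531391 = 0.143395

Final: 0.143395


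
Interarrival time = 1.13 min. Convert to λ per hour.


λ = 1/(interarrival time) in consistent units.
1 hour = 60 min, so λ = 60/1.13 = 53.0973 per hour

Final: 53.0973 /hr


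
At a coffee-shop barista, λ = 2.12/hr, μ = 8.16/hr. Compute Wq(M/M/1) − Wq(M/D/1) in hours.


ρ = 2.12/8.16 = 0.2598
Wq(M/M/1) = ρ/(μ−λ) = 0.2598/6.04 = 0.04301 hr
Wq(M/D/1) = ρ/(2(μ−λ)) = 0.02151 hr
Savings = 0.04301 − 0.02151 = 0.02151 hr

Final: 0.02151 hr


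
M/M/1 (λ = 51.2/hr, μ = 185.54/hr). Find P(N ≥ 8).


ρ = 51.2/185.54 = 0.2760
P(N ≥ n) = ρ^n = 0.2760^8 = 0.00003362

Final: 0.00003362


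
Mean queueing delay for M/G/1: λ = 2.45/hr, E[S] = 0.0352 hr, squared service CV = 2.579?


ρ = λ·E[S] = 2.45·0.0352 = 0.08624
E[S²] = E[S]²(1+C_s²) = 0.0352²·(1+2.579) = 0.004435
Wq = λ·E[S²]/(2(1−ρ)) = 2.45·0.004435/(2·0.9138) = 0.005945 hr

Final: 0.005945 hr


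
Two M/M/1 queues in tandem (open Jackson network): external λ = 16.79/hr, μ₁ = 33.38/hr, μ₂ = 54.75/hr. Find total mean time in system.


Each node sees arrival rate λ = 16.79/hr (tandem ⇒ throughput preserved).
W₁ = 1/(μ₁−λ) = 1/(33.38−16.79) = 0.06028 hr
W₂ = 1/(μ₂−λ) = 1/(54.75−16.79) = 0.02634 hr
W_total = W₁ + W₂ = 0.06028 + 0.02634 = 0.08662 hr

Final: 0.08662 hr


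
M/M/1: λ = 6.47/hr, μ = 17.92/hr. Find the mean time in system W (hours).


W = 1/(μ−λ) = 1/(17.92 − 6.47) = 1/11.45 = 0.08734 hr

Final: 0.08734 hr


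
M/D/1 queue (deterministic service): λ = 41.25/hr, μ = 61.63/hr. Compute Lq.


ρ = 41.25/61.63 = 0.6693
M/D/1: Lq = ρ²/(2(1−ρ)) = 0.4480/(2·0.3307) = 0.67736

Final: 0.67736


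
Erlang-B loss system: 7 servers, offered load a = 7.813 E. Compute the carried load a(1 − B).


B(7,7.813) = 0.297506 (Erlang-B)
Carried load = a(1 − B) = 7.813·(1 − 0.297506) = 7.813·0.702494 = 5.4886 E

Final: 5.4886 Erlangs


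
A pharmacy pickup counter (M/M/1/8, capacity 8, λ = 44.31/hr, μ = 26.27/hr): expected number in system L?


ρ = 44.31/26.27 = 1.6867
L = ρ[1 − (K+1)ρ^K + Kρ^(K+1)] / [(1−ρ)(1−ρ^(K+1))]
Numerator: 1.6867·(1 − 9·65.513895 + 8·110.503261) = 498.257327
Denominator: (-0.6867)·(-109.503261) = 75.197519
L = 498.257327/75.197519 = 6.6260

Final: 6.6260


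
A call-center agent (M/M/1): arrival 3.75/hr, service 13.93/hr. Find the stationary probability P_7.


ρ = 3.75/13.93 = 0.2692
P_n = (1−ρ)·ρ^n = (1 − 0.2692)·0.2692^7 = 0.7308·0.0001025 = 0.00007488

Final: 0.00007488


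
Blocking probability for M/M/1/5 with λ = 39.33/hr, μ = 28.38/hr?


ρ = λ/μ = 39.33/28.38 = 1.3858
P_K = (1−ρ)ρ^K/(1−ρ^(K+1)) = (-0.3858·5.111611)/(1 − 7.083850)
= -1.972239/-6.083850 = 0.324176

Final: 0.324176


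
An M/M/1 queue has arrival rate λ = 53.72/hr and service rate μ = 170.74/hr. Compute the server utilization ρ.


ρ = λ/μ = 53.72/170.74 = 0.3146

Final: 0.3146


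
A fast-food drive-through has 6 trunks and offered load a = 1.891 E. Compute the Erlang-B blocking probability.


B(c,a) = (a^c/c!) / Σ_{k=0}^{c} a^k/k!
a^6/6! = 0.063506
Σ terms (k=0..6): 1.00000 + 1.89100 + 1.78794 + 1.12700 + 0.53279 + 0.20150 + 0.06351 = 6.603734
B = 0.063506/6.603734 = 0.009617

Final: 0.009617


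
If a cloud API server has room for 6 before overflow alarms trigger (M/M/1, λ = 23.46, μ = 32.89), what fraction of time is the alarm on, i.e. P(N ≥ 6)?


ρ = 23.46/32.89 = 0.7133
P(N ≥ n) = ρ^n = 0.7133^6 = 0.131700

Final: 0.131700


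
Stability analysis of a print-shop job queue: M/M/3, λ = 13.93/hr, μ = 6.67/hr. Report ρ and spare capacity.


Total capacity cμ = 3·6.67 = 20.01/hr
ρ = λ/(cμ) = 13.93/20.01 = 0.6962
Stable ⇔ ρ < 1: YES
Spare capacity = cμ − λ = 20.01 − 13.93 = 6.08/hr

Final: ρ = 0.6962; stable; margin = 6.08/hr


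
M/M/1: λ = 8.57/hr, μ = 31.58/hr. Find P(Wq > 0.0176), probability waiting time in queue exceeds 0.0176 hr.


ρ = 8.57/31.58 = 0.2714
P(Wq > t) = ρ·e^{−(μ−λ)t} = 0.2714·e^{−0.4050}
= 0.2714·0.666993 = 0.181005

Final: 0.181005


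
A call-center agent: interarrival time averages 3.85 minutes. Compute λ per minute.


λ = 1/(interarrival time) in consistent units.
1 minute = 1 min, so λ = 1/3.85 = 0.2597 per minute

Final: 0.2597 /min
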